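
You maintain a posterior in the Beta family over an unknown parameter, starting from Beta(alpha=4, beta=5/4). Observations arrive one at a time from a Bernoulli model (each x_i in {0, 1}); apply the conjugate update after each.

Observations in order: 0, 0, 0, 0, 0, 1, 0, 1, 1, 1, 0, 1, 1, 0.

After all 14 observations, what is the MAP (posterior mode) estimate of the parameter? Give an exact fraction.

obs 1: x=0 → posterior Beta(4, 9/4)
obs 2: x=0 → posterior Beta(4, 13/4)
obs 3: x=0 → posterior Beta(4, 17/4)
obs 4: x=0 → posterior Beta(4, 21/4)
obs 5: x=0 → posterior Beta(4, 25/4)
obs 6: x=1 → posterior Beta(5, 25/4)
obs 7: x=0 → posterior Beta(5, 29/4)
obs 8: x=1 → posterior Beta(6, 29/4)
obs 9: x=1 → posterior Beta(7, 29/4)
obs 10: x=1 → posterior Beta(8, 29/4)
obs 11: x=0 → posterior Beta(8, 33/4)
obs 12: x=1 → posterior Beta(9, 33/4)
obs 13: x=1 → posterior Beta(10, 33/4)
obs 14: x=0 → posterior Beta(10, 37/4)

12/23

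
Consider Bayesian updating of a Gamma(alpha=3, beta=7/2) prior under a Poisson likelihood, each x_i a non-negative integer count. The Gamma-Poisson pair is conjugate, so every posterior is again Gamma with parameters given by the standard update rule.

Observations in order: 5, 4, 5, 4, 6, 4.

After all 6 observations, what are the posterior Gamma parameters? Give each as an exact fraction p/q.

obs 1: x=5 → posterior Gamma(8, 9/2)
obs 2: x=4 → posterior Gamma(12, 11/2)
obs 3: x=5 → posterior Gamma(17, 13/2)
obs 4: x=4 → posterior Gamma(21, 15/2)
obs 5: x=6 → posterior Gamma(27, 17/2)
obs 6: x=4 → posterior Gamma(31, 19/2)

alpha=31, beta=19/2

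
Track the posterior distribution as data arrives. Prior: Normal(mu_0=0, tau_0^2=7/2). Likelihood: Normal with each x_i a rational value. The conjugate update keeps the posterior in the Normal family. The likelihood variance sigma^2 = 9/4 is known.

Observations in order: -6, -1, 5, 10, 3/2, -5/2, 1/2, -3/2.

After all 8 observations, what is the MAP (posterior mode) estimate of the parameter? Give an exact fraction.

obs 1: x=-6 → posterior Normal(-84/23, 63/46)
obs 2: x=-1 → posterior Normal(-98/37, 63/74)
obs 3: x=5 → posterior Normal(-28/51, 21/34)
obs 4: x=10 → posterior Normal(112/65, 63/130)
obs 5: x=3/2 → posterior Normal(133/79, 63/158)
obs 6: x=-5/2 → posterior Normal(98/93, 21/62)
obs 7: x=1/2 → posterior Normal(105/107, 63/214)
obs 8: x=-3/2 → posterior Normal(84/121, 63/242)

84/121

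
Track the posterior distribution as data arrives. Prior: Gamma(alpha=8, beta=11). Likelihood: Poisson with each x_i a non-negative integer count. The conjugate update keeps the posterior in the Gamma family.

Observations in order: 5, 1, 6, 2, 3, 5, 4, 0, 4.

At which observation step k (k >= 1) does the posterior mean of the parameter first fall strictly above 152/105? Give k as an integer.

obs 1: x=5 → posterior Gamma(13, 12)
obs 2: x=1 → posterior Gamma(14, 13)
obs 3: x=6 → posterior Gamma(20, 14)
obs 4: x=2 → posterior Gamma(22, 15)
obs 5: x=3 → posterior Gamma(25, 16)
obs 6: x=5 → posterior Gamma(30, 17)
obs 7: x=4 → posterior Gamma(34, 18)
obs 8: x=0 → posterior Gamma(34, 19)
obs 9: x=4 → posterior Gamma(38, 20)

k = 4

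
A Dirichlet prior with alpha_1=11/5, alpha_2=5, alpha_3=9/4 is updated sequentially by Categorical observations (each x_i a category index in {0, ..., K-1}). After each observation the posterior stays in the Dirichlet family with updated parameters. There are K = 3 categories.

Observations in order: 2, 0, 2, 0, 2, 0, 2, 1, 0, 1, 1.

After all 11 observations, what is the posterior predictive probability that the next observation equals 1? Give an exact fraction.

obs 1: x=2 → posterior Dirichlet(11/5, 5, 13/4)
obs 2: x=0 → posterior Dirichlet(16/5, 5, 13/4)
obs 3: x=2 → posterior Dirichlet(16/5, 5, 17/4)
obs 4: x=0 → posterior Dirichlet(21/5, 5, 17/4)
obs 5: x=2 → posterior Dirichlet(21/5, 5, 21/4)
obs 6: x=0 → posterior Dirichlet(26/5, 5, 21/4)
obs 7: x=2 → posterior Dirichlet(26/5, 5, 25/4)
obs 8: x=1 → posterior Dirichlet(26/5, 6, 25/4)
obs 9: x=0 → posterior Dirichlet(31/5, 6, 25/4)
obs 10: x=1 → posterior Dirichlet(31/5, 7, 25/4)
obs 11: x=1 → posterior Dirichlet(31/5, 8, 25/4)

160/409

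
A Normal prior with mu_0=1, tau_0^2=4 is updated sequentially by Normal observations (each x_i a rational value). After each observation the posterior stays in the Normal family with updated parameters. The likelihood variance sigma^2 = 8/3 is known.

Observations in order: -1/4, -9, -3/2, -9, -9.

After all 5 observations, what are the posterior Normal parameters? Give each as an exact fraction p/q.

mu_0=-337/68, tau_0^2=8/17

obs 1: x=-1/4 → posterior Normal(1/4, 8/5)
obs 2: x=-9 → posterior Normal(-103/32, 1)
obs 3: x=-3/2 → posterior Normal(-11/4, 8/11)
obs 4: x=-9 → posterior Normal(-229/56, 4/7)
obs 5: x=-9 → posterior Normal(-337/68, 8/17)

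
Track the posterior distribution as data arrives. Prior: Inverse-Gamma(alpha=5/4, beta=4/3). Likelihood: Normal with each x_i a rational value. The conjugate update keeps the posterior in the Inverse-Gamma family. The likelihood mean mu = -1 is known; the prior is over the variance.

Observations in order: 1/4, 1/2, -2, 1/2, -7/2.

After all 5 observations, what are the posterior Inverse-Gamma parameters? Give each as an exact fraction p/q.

obs 1: x=1/4 → posterior Inverse-Gamma(7/4, 203/96)
obs 2: x=1/2 → posterior Inverse-Gamma(9/4, 311/96)
obs 3: x=-2 → posterior Inverse-Gamma(11/4, 359/96)
obs 4: x=1/2 → posterior Inverse-Gamma(13/4, 467/96)
obs 5: x=-7/2 → posterior Inverse-Gamma(15/4, 767/96)

alpha=15/4, beta=767/96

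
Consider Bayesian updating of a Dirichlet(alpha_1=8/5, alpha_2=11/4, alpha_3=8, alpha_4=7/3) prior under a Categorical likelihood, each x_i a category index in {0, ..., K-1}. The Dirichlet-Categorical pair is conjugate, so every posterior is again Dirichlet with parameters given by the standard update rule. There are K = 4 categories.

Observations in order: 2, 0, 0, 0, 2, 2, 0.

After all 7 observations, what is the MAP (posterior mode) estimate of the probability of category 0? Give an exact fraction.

276/1061

obs 1: x=2 → posterior Dirichlet(8/5, 11/4, 9, 7/3)
obs 2: x=0 → posterior Dirichlet(13/5, 11/4, 9, 7/3)
obs 3: x=0 → posterior Dirichlet(18/5, 11/4, 9, 7/3)
obs 4: x=0 → posterior Dirichlet(23/5, 11/4, 9, 7/3)
obs 5: x=2 → posterior Dirichlet(23/5, 11/4, 10, 7/3)
obs 6: x=2 → posterior Dirichlet(23/5, 11/4, 11, 7/3)
obs 7: x=0 → posterior Dirichlet(28/5, 11/4, 11, 7/3)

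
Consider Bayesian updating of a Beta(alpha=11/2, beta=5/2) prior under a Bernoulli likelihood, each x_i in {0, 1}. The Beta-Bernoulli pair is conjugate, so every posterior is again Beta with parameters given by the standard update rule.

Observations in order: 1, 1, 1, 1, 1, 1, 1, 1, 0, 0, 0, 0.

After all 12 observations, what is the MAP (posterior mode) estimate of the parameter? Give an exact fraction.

obs 1: x=1 → posterior Beta(13/2, 5/2)
obs 2: x=1 → posterior Beta(15/2, 5/2)
obs 3: x=1 → posterior Beta(17/2, 5/2)
obs 4: x=1 → posterior Beta(19/2, 5/2)
obs 5: x=1 → posterior Beta(21/2, 5/2)
obs 6: x=1 → posterior Beta(23/2, 5/2)
obs 7: x=1 → posterior Beta(25/2, 5/2)
obs 8: x=1 → posterior Beta(27/2, 5/2)
obs 9: x=0 → posterior Beta(27/2, 7/2)
obs 10: x=0 → posterior Beta(27/2, 9/2)
obs 11: x=0 → posterior Beta(27/2, 11/2)
obs 12: x=0 → posterior Beta(27/2, 13/2)

25/36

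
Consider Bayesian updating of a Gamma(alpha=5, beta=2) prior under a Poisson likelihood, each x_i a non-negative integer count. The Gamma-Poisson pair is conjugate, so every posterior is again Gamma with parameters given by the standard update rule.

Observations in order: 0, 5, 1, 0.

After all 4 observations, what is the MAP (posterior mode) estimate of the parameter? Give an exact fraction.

obs 1: x=0 → posterior Gamma(5, 3)
obs 2: x=5 → posterior Gamma(10, 4)
obs 3: x=1 → posterior Gamma(11, 5)
obs 4: x=0 → posterior Gamma(11, 6)

5/3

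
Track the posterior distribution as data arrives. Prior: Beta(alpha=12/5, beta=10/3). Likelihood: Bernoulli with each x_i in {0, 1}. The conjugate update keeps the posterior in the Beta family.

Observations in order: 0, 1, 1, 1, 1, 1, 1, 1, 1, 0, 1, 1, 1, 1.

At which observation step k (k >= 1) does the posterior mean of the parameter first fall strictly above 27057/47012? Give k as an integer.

k = 5

obs 1: x=0 → posterior Beta(12/5, 13/3)
obs 2: x=1 → posterior Beta(17/5, 13/3)
obs 3: x=1 → posterior Beta(22/5, 13/3)
obs 4: x=1 → posterior Beta(27/5, 13/3)
obs 5: x=1 → posterior Beta(32/5, 13/3)
obs 6: x=1 → posterior Beta(37/5, 13/3)
obs 7: x=1 → posterior Beta(42/5, 13/3)
obs 8: x=1 → posterior Beta(47/5, 13/3)
obs 9: x=1 → posterior Beta(52/5, 13/3)
obs 10: x=0 → posterior Beta(52/5, 16/3)
obs 11: x=1 → posterior Beta(57/5, 16/3)
obs 12: x=1 → posterior Beta(62/5, 16/3)
obs 13: x=1 → posterior Beta(67/5, 16/3)
obs 14: x=1 → posterior Beta(72/5, 16/3)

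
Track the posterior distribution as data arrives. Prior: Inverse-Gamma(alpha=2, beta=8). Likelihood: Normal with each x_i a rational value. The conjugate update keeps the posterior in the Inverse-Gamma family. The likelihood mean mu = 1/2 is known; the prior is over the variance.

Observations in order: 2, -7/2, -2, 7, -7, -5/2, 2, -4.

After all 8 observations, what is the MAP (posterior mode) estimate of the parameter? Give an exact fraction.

341/28

obs 1: x=2 → posterior Inverse-Gamma(5/2, 73/8)
obs 2: x=-7/2 → posterior Inverse-Gamma(3, 137/8)
obs 3: x=-2 → posterior Inverse-Gamma(7/2, 81/4)
obs 4: x=7 → posterior Inverse-Gamma(4, 331/8)
obs 5: x=-7 → posterior Inverse-Gamma(9/2, 139/2)
obs 6: x=-5/2 → posterior Inverse-Gamma(5, 74)
obs 7: x=2 → posterior Inverse-Gamma(11/2, 601/8)
obs 8: x=-4 → posterior Inverse-Gamma(6, 341/4)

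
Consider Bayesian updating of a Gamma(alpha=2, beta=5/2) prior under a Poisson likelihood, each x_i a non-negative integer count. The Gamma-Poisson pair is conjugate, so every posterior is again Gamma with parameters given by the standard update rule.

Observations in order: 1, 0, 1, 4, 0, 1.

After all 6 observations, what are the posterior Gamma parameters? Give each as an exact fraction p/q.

alpha=9, beta=17/2

obs 1: x=1 → posterior Gamma(3, 7/2)
obs 2: x=0 → posterior Gamma(3, 9/2)
obs 3: x=1 → posterior Gamma(4, 11/2)
obs 4: x=4 → posterior Gamma(8, 13/2)
obs 5: x=0 → posterior Gamma(8, 15/2)
obs 6: x=1 → posterior Gamma(9, 17/2)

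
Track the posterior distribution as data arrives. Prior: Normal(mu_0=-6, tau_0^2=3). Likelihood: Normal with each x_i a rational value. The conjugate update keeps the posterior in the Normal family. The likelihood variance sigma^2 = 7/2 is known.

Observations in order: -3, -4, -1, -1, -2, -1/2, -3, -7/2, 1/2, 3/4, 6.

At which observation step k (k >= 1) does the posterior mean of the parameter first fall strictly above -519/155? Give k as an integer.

obs 1: x=-3 → posterior Normal(-60/13, 21/13)
obs 2: x=-4 → posterior Normal(-84/19, 21/19)
obs 3: x=-1 → posterior Normal(-18/5, 21/25)
obs 4: x=-1 → posterior Normal(-96/31, 21/31)
obs 5: x=-2 → posterior Normal(-108/37, 21/37)
obs 6: x=-1/2 → posterior Normal(-111/43, 21/43)
obs 7: x=-3 → posterior Normal(-129/49, 3/7)
obs 8: x=-7/2 → posterior Normal(-30/11, 21/55)
obs 9: x=1/2 → posterior Normal(-147/61, 21/61)
obs 10: x=3/4 → posterior Normal(-285/134, 21/67)
obs 11: x=6 → posterior Normal(-213/146, 21/73)

k = 4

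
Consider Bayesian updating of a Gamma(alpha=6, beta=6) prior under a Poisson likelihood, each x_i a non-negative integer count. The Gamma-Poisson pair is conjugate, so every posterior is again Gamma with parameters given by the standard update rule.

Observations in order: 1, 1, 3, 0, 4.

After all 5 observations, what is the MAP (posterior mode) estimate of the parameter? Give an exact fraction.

obs 1: x=1 → posterior Gamma(7, 7)
obs 2: x=1 → posterior Gamma(8, 8)
obs 3: x=3 → posterior Gamma(11, 9)
obs 4: x=0 → posterior Gamma(11, 10)
obs 5: x=4 → posterior Gamma(15, 11)

14/11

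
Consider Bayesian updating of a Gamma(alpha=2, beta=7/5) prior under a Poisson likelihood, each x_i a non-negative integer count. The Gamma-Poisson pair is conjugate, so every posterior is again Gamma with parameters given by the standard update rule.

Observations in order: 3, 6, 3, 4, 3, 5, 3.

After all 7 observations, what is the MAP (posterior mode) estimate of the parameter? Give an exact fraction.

10/3

obs 1: x=3 → posterior Gamma(5, 12/5)
obs 2: x=6 → posterior Gamma(11, 17/5)
obs 3: x=3 → posterior Gamma(14, 22/5)
obs 4: x=4 → posterior Gamma(18, 27/5)
obs 5: x=3 → posterior Gamma(21, 32/5)
obs 6: x=5 → posterior Gamma(26, 37/5)
obs 7: x=3 → posterior Gamma(29, 42/5)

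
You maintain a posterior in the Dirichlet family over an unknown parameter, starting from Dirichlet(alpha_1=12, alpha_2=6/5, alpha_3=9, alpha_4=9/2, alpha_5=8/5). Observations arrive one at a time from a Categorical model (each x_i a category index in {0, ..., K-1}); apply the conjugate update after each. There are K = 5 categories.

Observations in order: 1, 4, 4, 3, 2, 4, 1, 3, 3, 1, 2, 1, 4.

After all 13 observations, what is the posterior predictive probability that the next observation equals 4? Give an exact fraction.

obs 1: x=1 → posterior Dirichlet(12, 11/5, 9, 9/2, 8/5)
obs 2: x=4 → posterior Dirichlet(12, 11/5, 9, 9/2, 13/5)
obs 3: x=4 → posterior Dirichlet(12, 11/5, 9, 9/2, 18/5)
obs 4: x=3 → posterior Dirichlet(12, 11/5, 9, 11/2, 18/5)
obs 5: x=2 → posterior Dirichlet(12, 11/5, 10, 11/2, 18/5)
obs 6: x=4 → posterior Dirichlet(12, 11/5, 10, 11/2, 23/5)
obs 7: x=1 → posterior Dirichlet(12, 16/5, 10, 11/2, 23/5)
obs 8: x=3 → posterior Dirichlet(12, 16/5, 10, 13/2, 23/5)
obs 9: x=3 → posterior Dirichlet(12, 16/5, 10, 15/2, 23/5)
obs 10: x=1 → posterior Dirichlet(12, 21/5, 10, 15/2, 23/5)
obs 11: x=2 → posterior Dirichlet(12, 21/5, 11, 15/2, 23/5)
obs 12: x=1 → posterior Dirichlet(12, 26/5, 11, 15/2, 23/5)
obs 13: x=4 → posterior Dirichlet(12, 26/5, 11, 15/2, 28/5)

8/59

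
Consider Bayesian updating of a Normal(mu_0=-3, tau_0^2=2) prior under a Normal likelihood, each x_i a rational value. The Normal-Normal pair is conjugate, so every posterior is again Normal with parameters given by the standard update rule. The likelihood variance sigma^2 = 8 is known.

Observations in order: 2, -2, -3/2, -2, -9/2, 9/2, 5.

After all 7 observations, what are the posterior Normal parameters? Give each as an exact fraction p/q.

mu_0=-21/22, tau_0^2=8/11

obs 1: x=2 → posterior Normal(-2, 8/5)
obs 2: x=-2 → posterior Normal(-2, 4/3)
obs 3: x=-3/2 → posterior Normal(-27/14, 8/7)
obs 4: x=-2 → posterior Normal(-31/16, 1)
obs 5: x=-9/2 → posterior Normal(-20/9, 8/9)
obs 6: x=9/2 → posterior Normal(-31/20, 4/5)
obs 7: x=5 → posterior Normal(-21/22, 8/11)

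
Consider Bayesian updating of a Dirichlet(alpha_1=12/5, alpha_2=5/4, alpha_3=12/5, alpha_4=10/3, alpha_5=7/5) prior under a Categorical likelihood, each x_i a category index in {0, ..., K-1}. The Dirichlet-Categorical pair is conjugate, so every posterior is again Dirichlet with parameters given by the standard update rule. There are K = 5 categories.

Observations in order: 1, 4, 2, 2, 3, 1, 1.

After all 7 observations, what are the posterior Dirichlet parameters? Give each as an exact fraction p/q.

obs 1: x=1 → posterior Dirichlet(12/5, 9/4, 12/5, 10/3, 7/5)
obs 2: x=4 → posterior Dirichlet(12/5, 9/4, 12/5, 10/3, 12/5)
obs 3: x=2 → posterior Dirichlet(12/5, 9/4, 17/5, 10/3, 12/5)
obs 4: x=2 → posterior Dirichlet(12/5, 9/4, 22/5, 10/3, 12/5)
obs 5: x=3 → posterior Dirichlet(12/5, 9/4, 22/5, 13/3, 12/5)
obs 6: x=1 → posterior Dirichlet(12/5, 13/4, 22/5, 13/3, 12/5)
obs 7: x=1 → posterior Dirichlet(12/5, 17/4, 22/5, 13/3, 12/5)

alpha_1=12/5, alpha_2=17/4, alpha_3=22/5, alpha_4=13/3, alpha_5=12/5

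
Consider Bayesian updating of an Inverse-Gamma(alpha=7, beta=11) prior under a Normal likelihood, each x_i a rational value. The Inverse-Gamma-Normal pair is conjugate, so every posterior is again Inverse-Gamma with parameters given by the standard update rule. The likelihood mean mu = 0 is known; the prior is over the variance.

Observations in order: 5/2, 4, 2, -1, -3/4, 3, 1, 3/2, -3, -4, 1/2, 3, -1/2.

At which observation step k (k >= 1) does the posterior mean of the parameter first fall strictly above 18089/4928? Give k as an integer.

obs 1: x=5/2 → posterior Inverse-Gamma(15/2, 113/8)
obs 2: x=4 → posterior Inverse-Gamma(8, 177/8)
obs 3: x=2 → posterior Inverse-Gamma(17/2, 193/8)
obs 4: x=-1 → posterior Inverse-Gamma(9, 197/8)
obs 5: x=-3/4 → posterior Inverse-Gamma(19/2, 797/32)
obs 6: x=3 → posterior Inverse-Gamma(10, 941/32)
obs 7: x=1 → posterior Inverse-Gamma(21/2, 957/32)
obs 8: x=3/2 → posterior Inverse-Gamma(11, 993/32)
obs 9: x=-3 → posterior Inverse-Gamma(23/2, 1137/32)
obs 10: x=-4 → posterior Inverse-Gamma(12, 1393/32)
obs 11: x=1/2 → posterior Inverse-Gamma(25/2, 1397/32)
obs 12: x=3 → posterior Inverse-Gamma(13, 1541/32)
obs 13: x=-1/2 → posterior Inverse-Gamma(27/2, 1545/32)

k = 10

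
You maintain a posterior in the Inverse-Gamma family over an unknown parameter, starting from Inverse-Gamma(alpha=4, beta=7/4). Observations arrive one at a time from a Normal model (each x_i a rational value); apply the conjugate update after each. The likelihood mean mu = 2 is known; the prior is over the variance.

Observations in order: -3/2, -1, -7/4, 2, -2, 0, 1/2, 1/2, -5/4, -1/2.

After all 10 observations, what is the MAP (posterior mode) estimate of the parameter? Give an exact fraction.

641/160

obs 1: x=-3/2 → posterior Inverse-Gamma(9/2, 63/8)
obs 2: x=-1 → posterior Inverse-Gamma(5, 99/8)
obs 3: x=-7/4 → posterior Inverse-Gamma(11/2, 621/32)
obs 4: x=2 → posterior Inverse-Gamma(6, 621/32)
obs 5: x=-2 → posterior Inverse-Gamma(13/2, 877/32)
obs 6: x=0 → posterior Inverse-Gamma(7, 941/32)
obs 7: x=1/2 → posterior Inverse-Gamma(15/2, 977/32)
obs 8: x=1/2 → posterior Inverse-Gamma(8, 1013/32)
obs 9: x=-5/4 → posterior Inverse-Gamma(17/2, 591/16)
obs 10: x=-1/2 → posterior Inverse-Gamma(9, 641/16)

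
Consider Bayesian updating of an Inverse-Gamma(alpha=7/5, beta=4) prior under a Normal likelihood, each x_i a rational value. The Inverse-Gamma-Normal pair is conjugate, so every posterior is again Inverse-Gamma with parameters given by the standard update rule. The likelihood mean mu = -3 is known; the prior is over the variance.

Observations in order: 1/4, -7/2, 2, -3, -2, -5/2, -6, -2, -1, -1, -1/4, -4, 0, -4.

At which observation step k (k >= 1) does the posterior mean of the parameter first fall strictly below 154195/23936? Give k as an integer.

obs 1: x=1/4 → posterior Inverse-Gamma(19/10, 297/32)
obs 2: x=-7/2 → posterior Inverse-Gamma(12/5, 301/32)
obs 3: x=2 → posterior Inverse-Gamma(29/10, 701/32)
obs 4: x=-3 → posterior Inverse-Gamma(17/5, 701/32)
obs 5: x=-2 → posterior Inverse-Gamma(39/10, 717/32)
obs 6: x=-5/2 → posterior Inverse-Gamma(22/5, 721/32)
obs 7: x=-6 → posterior Inverse-Gamma(49/10, 865/32)
obs 8: x=-2 → posterior Inverse-Gamma(27/5, 881/32)
obs 9: x=-1 → posterior Inverse-Gamma(59/10, 945/32)
obs 10: x=-1 → posterior Inverse-Gamma(32/5, 1009/32)
obs 11: x=-1/4 → posterior Inverse-Gamma(69/10, 565/16)
obs 12: x=-4 → posterior Inverse-Gamma(37/5, 573/16)
obs 13: x=0 → posterior Inverse-Gamma(79/10, 645/16)
obs 14: x=-4 → posterior Inverse-Gamma(42/5, 653/16)

k = 8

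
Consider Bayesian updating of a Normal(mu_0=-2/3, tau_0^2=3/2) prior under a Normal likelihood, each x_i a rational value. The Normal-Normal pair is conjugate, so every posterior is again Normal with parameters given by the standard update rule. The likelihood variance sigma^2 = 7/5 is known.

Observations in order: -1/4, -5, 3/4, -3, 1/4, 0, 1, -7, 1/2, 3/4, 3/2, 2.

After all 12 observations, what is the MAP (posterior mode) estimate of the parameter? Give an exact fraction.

obs 1: x=-1/4 → posterior Normal(-157/348, 21/29)
obs 2: x=-5 → posterior Normal(-1057/528, 21/44)
obs 3: x=3/4 → posterior Normal(-461/354, 21/59)
obs 4: x=-3 → posterior Normal(-731/444, 21/74)
obs 5: x=1/4 → posterior Normal(-1417/1068, 21/89)
obs 6: x=0 → posterior Normal(-109/96, 21/104)
obs 7: x=1 → posterior Normal(-1237/1428, 3/17)
obs 8: x=-7 → posterior Normal(-2497/1608, 21/134)
obs 9: x=1/2 → posterior Normal(-2407/1788, 21/149)
obs 10: x=3/4 → posterior Normal(-142/123, 21/164)
obs 11: x=3/2 → posterior Normal(-1001/1074, 21/179)
obs 12: x=2 → posterior Normal(-821/1164, 21/194)

-821/1164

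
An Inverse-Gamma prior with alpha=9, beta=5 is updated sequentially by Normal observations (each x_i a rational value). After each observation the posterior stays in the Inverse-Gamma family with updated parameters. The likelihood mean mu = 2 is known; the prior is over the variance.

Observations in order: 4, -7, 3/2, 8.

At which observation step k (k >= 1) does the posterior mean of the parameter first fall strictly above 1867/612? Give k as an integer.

obs 1: x=4 → posterior Inverse-Gamma(19/2, 7)
obs 2: x=-7 → posterior Inverse-Gamma(10, 95/2)
obs 3: x=3/2 → posterior Inverse-Gamma(21/2, 381/8)
obs 4: x=8 → posterior Inverse-Gamma(11, 525/8)

k = 2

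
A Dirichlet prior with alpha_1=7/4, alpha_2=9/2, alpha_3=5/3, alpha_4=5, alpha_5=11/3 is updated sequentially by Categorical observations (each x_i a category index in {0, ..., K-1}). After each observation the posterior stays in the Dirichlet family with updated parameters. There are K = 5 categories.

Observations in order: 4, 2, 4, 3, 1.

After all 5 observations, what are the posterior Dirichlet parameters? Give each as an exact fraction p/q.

obs 1: x=4 → posterior Dirichlet(7/4, 9/2, 5/3, 5, 14/3)
obs 2: x=2 → posterior Dirichlet(7/4, 9/2, 8/3, 5, 14/3)
obs 3: x=4 → posterior Dirichlet(7/4, 9/2, 8/3, 5, 17/3)
obs 4: x=3 → posterior Dirichlet(7/4, 9/2, 8/3, 6, 17/3)
obs 5: x=1 → posterior Dirichlet(7/4, 11/2, 8/3, 6, 17/3)

alpha_1=7/4, alpha_2=11/2, alpha_3=8/3, alpha_4=6, alpha_5=17/3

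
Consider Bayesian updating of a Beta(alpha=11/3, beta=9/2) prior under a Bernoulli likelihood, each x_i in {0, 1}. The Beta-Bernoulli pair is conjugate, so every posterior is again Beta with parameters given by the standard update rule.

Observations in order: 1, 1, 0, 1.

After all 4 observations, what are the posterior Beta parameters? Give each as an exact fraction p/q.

alpha=20/3, beta=11/2

obs 1: x=1 → posterior Beta(14/3, 9/2)
obs 2: x=1 → posterior Beta(17/3, 9/2)
obs 3: x=0 → posterior Beta(17/3, 11/2)
obs 4: x=1 → posterior Beta(20/3, 11/2)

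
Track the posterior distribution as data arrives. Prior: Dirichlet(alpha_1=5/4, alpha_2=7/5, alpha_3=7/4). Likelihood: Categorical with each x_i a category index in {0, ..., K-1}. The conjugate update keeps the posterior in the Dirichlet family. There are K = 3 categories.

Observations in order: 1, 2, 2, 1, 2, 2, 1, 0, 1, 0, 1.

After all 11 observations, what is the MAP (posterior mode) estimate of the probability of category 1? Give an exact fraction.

obs 1: x=1 → posterior Dirichlet(5/4, 12/5, 7/4)
obs 2: x=2 → posterior Dirichlet(5/4, 12/5, 11/4)
obs 3: x=2 → posterior Dirichlet(5/4, 12/5, 15/4)
obs 4: x=1 → posterior Dirichlet(5/4, 17/5, 15/4)
obs 5: x=2 → posterior Dirichlet(5/4, 17/5, 19/4)
obs 6: x=2 → posterior Dirichlet(5/4, 17/5, 23/4)
obs 7: x=1 → posterior Dirichlet(5/4, 22/5, 23/4)
obs 8: x=0 → posterior Dirichlet(9/4, 22/5, 23/4)
obs 9: x=1 → posterior Dirichlet(9/4, 27/5, 23/4)
obs 10: x=0 → posterior Dirichlet(13/4, 27/5, 23/4)
obs 11: x=1 → posterior Dirichlet(13/4, 32/5, 23/4)

27/62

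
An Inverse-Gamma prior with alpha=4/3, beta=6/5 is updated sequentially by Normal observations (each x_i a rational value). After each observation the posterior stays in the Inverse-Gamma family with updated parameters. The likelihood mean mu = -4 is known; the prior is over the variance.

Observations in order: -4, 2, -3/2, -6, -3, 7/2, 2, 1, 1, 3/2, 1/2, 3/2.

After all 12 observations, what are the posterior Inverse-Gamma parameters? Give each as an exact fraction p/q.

obs 1: x=-4 → posterior Inverse-Gamma(11/6, 6/5)
obs 2: x=2 → posterior Inverse-Gamma(7/3, 96/5)
obs 3: x=-3/2 → posterior Inverse-Gamma(17/6, 893/40)
obs 4: x=-6 → posterior Inverse-Gamma(10/3, 973/40)
obs 5: x=-3 → posterior Inverse-Gamma(23/6, 993/40)
obs 6: x=7/2 → posterior Inverse-Gamma(13/3, 1059/20)
obs 7: x=2 → posterior Inverse-Gamma(29/6, 1419/20)
obs 8: x=1 → posterior Inverse-Gamma(16/3, 1669/20)
obs 9: x=1 → posterior Inverse-Gamma(35/6, 1919/20)
obs 10: x=3/2 → posterior Inverse-Gamma(19/3, 4443/40)
obs 11: x=1/2 → posterior Inverse-Gamma(41/6, 606/5)
obs 12: x=3/2 → posterior Inverse-Gamma(22/3, 5453/40)

alpha=22/3, beta=5453/40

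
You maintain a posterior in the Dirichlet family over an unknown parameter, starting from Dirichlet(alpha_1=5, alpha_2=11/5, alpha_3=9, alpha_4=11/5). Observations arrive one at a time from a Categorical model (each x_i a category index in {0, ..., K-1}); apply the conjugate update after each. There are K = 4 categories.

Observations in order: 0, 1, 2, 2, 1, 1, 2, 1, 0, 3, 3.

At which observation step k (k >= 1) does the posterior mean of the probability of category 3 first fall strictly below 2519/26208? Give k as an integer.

obs 1: x=0 → posterior Dirichlet(6, 11/5, 9, 11/5)
obs 2: x=1 → posterior Dirichlet(6, 16/5, 9, 11/5)
obs 3: x=2 → posterior Dirichlet(6, 16/5, 10, 11/5)
obs 4: x=2 → posterior Dirichlet(6, 16/5, 11, 11/5)
obs 5: x=1 → posterior Dirichlet(6, 21/5, 11, 11/5)
obs 6: x=1 → posterior Dirichlet(6, 26/5, 11, 11/5)
obs 7: x=2 → posterior Dirichlet(6, 26/5, 12, 11/5)
obs 8: x=1 → posterior Dirichlet(6, 31/5, 12, 11/5)
obs 9: x=0 → posterior Dirichlet(7, 31/5, 12, 11/5)
obs 10: x=3 → posterior Dirichlet(7, 31/5, 12, 16/5)
obs 11: x=3 → posterior Dirichlet(7, 31/5, 12, 21/5)

k = 5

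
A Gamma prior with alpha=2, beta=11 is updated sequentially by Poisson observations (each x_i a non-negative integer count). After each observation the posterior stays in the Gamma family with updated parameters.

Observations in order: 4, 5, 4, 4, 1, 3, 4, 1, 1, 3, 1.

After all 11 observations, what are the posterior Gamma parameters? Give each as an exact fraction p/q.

alpha=33, beta=22

obs 1: x=4 → posterior Gamma(6, 12)
obs 2: x=5 → posterior Gamma(11, 13)
obs 3: x=4 → posterior Gamma(15, 14)
obs 4: x=4 → posterior Gamma(19, 15)
obs 5: x=1 → posterior Gamma(20, 16)
obs 6: x=3 → posterior Gamma(23, 17)
obs 7: x=4 → posterior Gamma(27, 18)
obs 8: x=1 → posterior Gamma(28, 19)
obs 9: x=1 → posterior Gamma(29, 20)
obs 10: x=3 → posterior Gamma(32, 21)
obs 11: x=1 → posterior Gamma(33, 22)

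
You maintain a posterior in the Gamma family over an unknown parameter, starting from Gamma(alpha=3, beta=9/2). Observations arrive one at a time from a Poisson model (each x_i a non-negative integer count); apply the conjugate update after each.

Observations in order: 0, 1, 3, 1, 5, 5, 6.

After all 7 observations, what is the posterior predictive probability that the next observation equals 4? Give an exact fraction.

obs 1: x=0 → posterior Gamma(3, 11/2)
obs 2: x=1 → posterior Gamma(4, 13/2)
obs 3: x=3 → posterior Gamma(7, 15/2)
obs 4: x=1 → posterior Gamma(8, 17/2)
obs 5: x=5 → posterior Gamma(13, 19/2)
obs 6: x=5 → posterior Gamma(18, 21/2)
obs 7: x=6 → posterior Gamma(24, 23/2)

5394176581208710203307141781984236512/55511151231257827021181583404541015625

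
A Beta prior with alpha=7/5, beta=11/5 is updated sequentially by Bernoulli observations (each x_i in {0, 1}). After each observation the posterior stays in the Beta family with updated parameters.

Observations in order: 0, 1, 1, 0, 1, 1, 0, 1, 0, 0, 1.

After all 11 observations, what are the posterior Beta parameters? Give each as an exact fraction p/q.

obs 1: x=0 → posterior Beta(7/5, 16/5)
obs 2: x=1 → posterior Beta(12/5, 16/5)
obs 3: x=1 → posterior Beta(17/5, 16/5)
obs 4: x=0 → posterior Beta(17/5, 21/5)
obs 5: x=1 → posterior Beta(22/5, 21/5)
obs 6: x=1 → posterior Beta(27/5, 21/5)
obs 7: x=0 → posterior Beta(27/5, 26/5)
obs 8: x=1 → posterior Beta(32/5, 26/5)
obs 9: x=0 → posterior Beta(32/5, 31/5)
obs 10: x=0 → posterior Beta(32/5, 36/5)
obs 11: x=1 → posterior Beta(37/5, 36/5)

alpha=37/5, beta=36/5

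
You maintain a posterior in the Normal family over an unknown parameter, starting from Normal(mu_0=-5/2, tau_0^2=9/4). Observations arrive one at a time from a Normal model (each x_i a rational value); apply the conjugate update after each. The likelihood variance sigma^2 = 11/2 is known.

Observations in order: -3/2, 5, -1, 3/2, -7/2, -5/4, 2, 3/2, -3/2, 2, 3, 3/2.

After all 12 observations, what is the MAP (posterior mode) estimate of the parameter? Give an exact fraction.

obs 1: x=-3/2 → posterior Normal(-137/62, 99/62)
obs 2: x=5 → posterior Normal(-47/80, 99/80)
obs 3: x=-1 → posterior Normal(-65/98, 99/98)
obs 4: x=3/2 → posterior Normal(-19/58, 99/116)
obs 5: x=-7/2 → posterior Normal(-101/134, 99/134)
obs 6: x=-5/4 → posterior Normal(-13/16, 99/152)
obs 7: x=2 → posterior Normal(-35/68, 99/170)
obs 8: x=3/2 → posterior Normal(-121/376, 99/188)
obs 9: x=-3/2 → posterior Normal(-175/412, 99/206)
obs 10: x=2 → posterior Normal(-103/448, 99/224)
obs 11: x=3 → posterior Normal(5/484, 9/22)
obs 12: x=3/2 → posterior Normal(59/520, 99/260)

59/520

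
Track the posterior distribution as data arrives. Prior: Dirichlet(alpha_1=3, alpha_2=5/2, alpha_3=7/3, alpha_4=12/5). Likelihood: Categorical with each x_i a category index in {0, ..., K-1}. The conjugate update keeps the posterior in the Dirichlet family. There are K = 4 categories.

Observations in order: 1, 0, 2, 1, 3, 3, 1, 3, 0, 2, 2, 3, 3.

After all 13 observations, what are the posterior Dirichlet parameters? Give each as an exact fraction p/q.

alpha_1=5, alpha_2=11/2, alpha_3=16/3, alpha_4=37/5

obs 1: x=1 → posterior Dirichlet(3, 7/2, 7/3, 12/5)
obs 2: x=0 → posterior Dirichlet(4, 7/2, 7/3, 12/5)
obs 3: x=2 → posterior Dirichlet(4, 7/2, 10/3, 12/5)
obs 4: x=1 → posterior Dirichlet(4, 9/2, 10/3, 12/5)
obs 5: x=3 → posterior Dirichlet(4, 9/2, 10/3, 17/5)
obs 6: x=3 → posterior Dirichlet(4, 9/2, 10/3, 22/5)
obs 7: x=1 → posterior Dirichlet(4, 11/2, 10/3, 22/5)
obs 8: x=3 → posterior Dirichlet(4, 11/2, 10/3, 27/5)
obs 9: x=0 → posterior Dirichlet(5, 11/2, 10/3, 27/5)
obs 10: x=2 → posterior Dirichlet(5, 11/2, 13/3, 27/5)
obs 11: x=2 → posterior Dirichlet(5, 11/2, 16/3, 27/5)
obs 12: x=3 → posterior Dirichlet(5, 11/2, 16/3, 32/5)
obs 13: x=3 → posterior Dirichlet(5, 11/2, 16/3, 37/5)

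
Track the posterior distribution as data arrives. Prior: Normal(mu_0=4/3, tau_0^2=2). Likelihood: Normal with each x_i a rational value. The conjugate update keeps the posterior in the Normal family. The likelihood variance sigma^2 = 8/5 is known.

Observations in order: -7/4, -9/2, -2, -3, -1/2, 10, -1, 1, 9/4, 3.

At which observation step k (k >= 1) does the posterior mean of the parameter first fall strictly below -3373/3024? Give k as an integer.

k = 2

obs 1: x=-7/4 → posterior Normal(-41/108, 8/9)
obs 2: x=-9/2 → posterior Normal(-311/168, 4/7)
obs 3: x=-2 → posterior Normal(-431/228, 8/19)
obs 4: x=-3 → posterior Normal(-611/288, 1/3)
obs 5: x=-1/2 → posterior Normal(-641/348, 8/29)
obs 6: x=10 → posterior Normal(-41/408, 4/17)
obs 7: x=-1 → posterior Normal(-101/468, 8/39)
obs 8: x=1 → posterior Normal(-41/528, 2/11)
obs 9: x=9/4 → posterior Normal(47/294, 8/49)
obs 10: x=3 → posterior Normal(137/324, 4/27)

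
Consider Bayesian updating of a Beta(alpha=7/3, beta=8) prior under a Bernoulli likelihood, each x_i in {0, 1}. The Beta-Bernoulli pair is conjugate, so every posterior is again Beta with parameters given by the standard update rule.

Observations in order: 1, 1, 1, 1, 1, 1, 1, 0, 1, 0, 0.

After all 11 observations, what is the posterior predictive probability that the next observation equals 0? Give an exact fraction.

obs 1: x=1 → posterior Beta(10/3, 8)
obs 2: x=1 → posterior Beta(13/3, 8)
obs 3: x=1 → posterior Beta(16/3, 8)
obs 4: x=1 → posterior Beta(19/3, 8)
obs 5: x=1 → posterior Beta(22/3, 8)
obs 6: x=1 → posterior Beta(25/3, 8)
obs 7: x=1 → posterior Beta(28/3, 8)
obs 8: x=0 → posterior Beta(28/3, 9)
obs 9: x=1 → posterior Beta(31/3, 9)
obs 10: x=0 → posterior Beta(31/3, 10)
obs 11: x=0 → posterior Beta(31/3, 11)

33/64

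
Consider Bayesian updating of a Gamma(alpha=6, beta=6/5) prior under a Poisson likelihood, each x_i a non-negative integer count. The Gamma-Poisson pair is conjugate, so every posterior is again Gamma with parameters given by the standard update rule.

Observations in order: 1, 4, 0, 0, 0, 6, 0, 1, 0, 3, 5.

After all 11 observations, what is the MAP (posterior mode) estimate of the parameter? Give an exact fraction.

obs 1: x=1 → posterior Gamma(7, 11/5)
obs 2: x=4 → posterior Gamma(11, 16/5)
obs 3: x=0 → posterior Gamma(11, 21/5)
obs 4: x=0 → posterior Gamma(11, 26/5)
obs 5: x=0 → posterior Gamma(11, 31/5)
obs 6: x=6 → posterior Gamma(17, 36/5)
obs 7: x=0 → posterior Gamma(17, 41/5)
obs 8: x=1 → posterior Gamma(18, 46/5)
obs 9: x=0 → posterior Gamma(18, 51/5)
obs 10: x=3 → posterior Gamma(21, 56/5)
obs 11: x=5 → posterior Gamma(26, 61/5)

125/61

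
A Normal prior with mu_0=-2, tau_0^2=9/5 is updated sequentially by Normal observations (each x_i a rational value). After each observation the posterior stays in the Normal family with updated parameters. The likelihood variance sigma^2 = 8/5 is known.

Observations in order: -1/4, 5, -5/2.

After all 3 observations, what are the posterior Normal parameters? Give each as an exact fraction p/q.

obs 1: x=-1/4 → posterior Normal(-73/68, 72/85)
obs 2: x=5 → posterior Normal(107/104, 36/65)
obs 3: x=-5/2 → posterior Normal(17/140, 72/175)

mu_0=17/140, tau_0^2=72/175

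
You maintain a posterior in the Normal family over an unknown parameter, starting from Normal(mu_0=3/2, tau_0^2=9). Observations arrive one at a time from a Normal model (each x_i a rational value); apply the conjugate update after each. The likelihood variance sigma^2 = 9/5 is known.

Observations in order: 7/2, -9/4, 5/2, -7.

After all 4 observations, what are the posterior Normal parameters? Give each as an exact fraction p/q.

mu_0=-59/84, tau_0^2=3/7

obs 1: x=7/2 → posterior Normal(19/6, 3/2)
obs 2: x=-9/4 → posterior Normal(31/44, 9/11)
obs 3: x=5/2 → posterior Normal(81/64, 9/16)
obs 4: x=-7 → posterior Normal(-59/84, 3/7)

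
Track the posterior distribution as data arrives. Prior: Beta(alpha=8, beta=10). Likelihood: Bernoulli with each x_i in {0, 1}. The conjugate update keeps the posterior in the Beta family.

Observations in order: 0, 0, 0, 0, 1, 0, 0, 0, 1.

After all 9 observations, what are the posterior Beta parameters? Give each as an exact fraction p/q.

obs 1: x=0 → posterior Beta(8, 11)
obs 2: x=0 → posterior Beta(8, 12)
obs 3: x=0 → posterior Beta(8, 13)
obs 4: x=0 → posterior Beta(8, 14)
obs 5: x=1 → posterior Beta(9, 14)
obs 6: x=0 → posterior Beta(9, 15)
obs 7: x=0 → posterior Beta(9, 16)
obs 8: x=0 → posterior Beta(9, 17)
obs 9: x=1 → posterior Beta(10, 17)

alpha=10, beta=17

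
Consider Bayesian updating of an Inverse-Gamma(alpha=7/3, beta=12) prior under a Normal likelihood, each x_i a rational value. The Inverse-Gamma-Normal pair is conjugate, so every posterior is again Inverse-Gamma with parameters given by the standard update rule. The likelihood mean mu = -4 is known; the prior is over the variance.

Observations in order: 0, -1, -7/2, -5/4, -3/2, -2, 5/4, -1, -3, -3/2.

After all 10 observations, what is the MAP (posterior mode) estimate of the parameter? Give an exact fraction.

2661/400

obs 1: x=0 → posterior Inverse-Gamma(17/6, 20)
obs 2: x=-1 → posterior Inverse-Gamma(10/3, 49/2)
obs 3: x=-7/2 → posterior Inverse-Gamma(23/6, 197/8)
obs 4: x=-5/4 → posterior Inverse-Gamma(13/3, 909/32)
obs 5: x=-3/2 → posterior Inverse-Gamma(29/6, 1009/32)
obs 6: x=-2 → posterior Inverse-Gamma(16/3, 1073/32)
obs 7: x=5/4 → posterior Inverse-Gamma(35/6, 757/16)
obs 8: x=-1 → posterior Inverse-Gamma(19/3, 829/16)
obs 9: x=-3 → posterior Inverse-Gamma(41/6, 837/16)
obs 10: x=-3/2 → posterior Inverse-Gamma(22/3, 887/16)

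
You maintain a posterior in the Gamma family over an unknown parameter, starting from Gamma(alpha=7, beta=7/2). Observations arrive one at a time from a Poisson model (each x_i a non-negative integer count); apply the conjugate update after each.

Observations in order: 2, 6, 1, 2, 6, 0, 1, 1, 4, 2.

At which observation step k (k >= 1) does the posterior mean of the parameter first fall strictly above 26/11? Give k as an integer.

k = 2

obs 1: x=2 → posterior Gamma(9, 9/2)
obs 2: x=6 → posterior Gamma(15, 11/2)
obs 3: x=1 → posterior Gamma(16, 13/2)
obs 4: x=2 → posterior Gamma(18, 15/2)
obs 5: x=6 → posterior Gamma(24, 17/2)
obs 6: x=0 → posterior Gamma(24, 19/2)
obs 7: x=1 → posterior Gamma(25, 21/2)
obs 8: x=1 → posterior Gamma(26, 23/2)
obs 9: x=4 → posterior Gamma(30, 25/2)
obs 10: x=2 → posterior Gamma(32, 27/2)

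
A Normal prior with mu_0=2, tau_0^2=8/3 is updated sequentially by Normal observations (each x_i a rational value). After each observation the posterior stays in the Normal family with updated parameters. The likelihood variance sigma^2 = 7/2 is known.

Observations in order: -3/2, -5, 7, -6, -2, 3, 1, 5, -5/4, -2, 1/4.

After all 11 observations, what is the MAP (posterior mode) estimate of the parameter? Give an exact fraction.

obs 1: x=-3/2 → posterior Normal(18/37, 56/37)
obs 2: x=-5 → posterior Normal(-62/53, 56/53)
obs 3: x=7 → posterior Normal(50/69, 56/69)
obs 4: x=-6 → posterior Normal(-46/85, 56/85)
obs 5: x=-2 → posterior Normal(-78/101, 56/101)
obs 6: x=3 → posterior Normal(-10/39, 56/117)
obs 7: x=1 → posterior Normal(-2/19, 8/19)
obs 8: x=5 → posterior Normal(66/149, 56/149)
obs 9: x=-5/4 → posterior Normal(46/165, 56/165)
obs 10: x=-2 → posterior Normal(14/181, 56/181)
obs 11: x=1/4 → posterior Normal(18/197, 56/197)

18/197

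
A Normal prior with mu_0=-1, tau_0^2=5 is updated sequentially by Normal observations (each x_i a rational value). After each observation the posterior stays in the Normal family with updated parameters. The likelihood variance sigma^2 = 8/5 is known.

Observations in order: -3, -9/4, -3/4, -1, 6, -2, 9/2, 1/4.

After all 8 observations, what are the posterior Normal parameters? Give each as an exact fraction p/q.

mu_0=11/64, tau_0^2=5/26

obs 1: x=-3 → posterior Normal(-83/33, 40/33)
obs 2: x=-9/4 → posterior Normal(-557/232, 20/29)
obs 3: x=-3/4 → posterior Normal(-158/83, 40/83)
obs 4: x=-1 → posterior Normal(-61/36, 10/27)
obs 5: x=6 → posterior Normal(-33/133, 40/133)
obs 6: x=-2 → posterior Normal(-83/158, 20/79)
obs 7: x=9/2 → posterior Normal(59/366, 40/183)
obs 8: x=1/4 → posterior Normal(11/64, 5/26)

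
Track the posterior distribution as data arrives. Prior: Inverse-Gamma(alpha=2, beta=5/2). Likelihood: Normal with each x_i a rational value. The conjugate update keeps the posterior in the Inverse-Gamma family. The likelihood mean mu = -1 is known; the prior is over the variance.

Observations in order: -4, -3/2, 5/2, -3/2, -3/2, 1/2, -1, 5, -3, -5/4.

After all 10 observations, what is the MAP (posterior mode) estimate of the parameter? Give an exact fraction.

1109/256

obs 1: x=-4 → posterior Inverse-Gamma(5/2, 7)
obs 2: x=-3/2 → posterior Inverse-Gamma(3, 57/8)
obs 3: x=5/2 → posterior Inverse-Gamma(7/2, 53/4)
obs 4: x=-3/2 → posterior Inverse-Gamma(4, 107/8)
obs 5: x=-3/2 → posterior Inverse-Gamma(9/2, 27/2)
obs 6: x=1/2 → posterior Inverse-Gamma(5, 117/8)
obs 7: x=-1 → posterior Inverse-Gamma(11/2, 117/8)
obs 8: x=5 → posterior Inverse-Gamma(6, 261/8)
obs 9: x=-3 → posterior Inverse-Gamma(13/2, 277/8)
obs 10: x=-5/4 → posterior Inverse-Gamma(7, 1109/32)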